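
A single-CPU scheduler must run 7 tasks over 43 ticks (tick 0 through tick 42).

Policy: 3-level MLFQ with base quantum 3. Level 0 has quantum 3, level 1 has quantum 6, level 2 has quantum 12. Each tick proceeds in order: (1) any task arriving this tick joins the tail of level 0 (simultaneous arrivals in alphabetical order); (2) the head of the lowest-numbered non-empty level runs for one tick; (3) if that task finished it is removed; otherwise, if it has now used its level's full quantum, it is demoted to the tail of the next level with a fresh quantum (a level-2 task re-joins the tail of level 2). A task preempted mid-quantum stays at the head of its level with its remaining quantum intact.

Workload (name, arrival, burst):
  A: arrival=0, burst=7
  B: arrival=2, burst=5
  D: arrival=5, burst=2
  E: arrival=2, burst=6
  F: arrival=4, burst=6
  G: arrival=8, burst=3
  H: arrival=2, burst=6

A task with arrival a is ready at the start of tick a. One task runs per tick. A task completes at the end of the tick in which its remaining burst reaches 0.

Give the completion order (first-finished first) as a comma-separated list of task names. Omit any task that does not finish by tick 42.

completion order = D, G, A, B, E, H, F

t=0: L0/L1/L2 = A/-/- → run A
t=1: L0/L1/L2 = A/-/- → run A
t=2: L0/L1/L2 = ABEH/-/- → run A
t=3: L0/L1/L2 = BEH/A/- → run B
t=4: L0/L1/L2 = BEHF/A/- → run B
t=5: L0/L1/L2 = BEHFD/A/- → run B
t=6: L0/L1/L2 = EHFD/AB/- → run E
t=7: L0/L1/L2 = EHFD/AB/- → run E
t=8: L0/L1/L2 = EHFDG/AB/- → run E
t=9: L0/L1/L2 = HFDG/ABE/- → run H
t=10: L0/L1/L2 = HFDG/ABE/- → run H
t=11: L0/L1/L2 = HFDG/ABE/- → run H
t=12: L0/L1/L2 = FDG/ABEH/- → run F
t=13: L0/L1/L2 = FDG/ABEH/- → run F
t=14: L0/L1/L2 = FDG/ABEH/- → run F
t=15: L0/L1/L2 = DG/ABEHF/- → run D
t=16: L0/L1/L2 = DG/ABEHF/- → run D
t=17: L0/L1/L2 = G/ABEHF/- → run G
t=18: L0/L1/L2 = G/ABEHF/- → run G
t=19: L0/L1/L2 = G/ABEHF/- → run G
t=20: L0/L1/L2 = -/ABEHF/- → run A
t=21: L0/L1/L2 = -/ABEHF/- → run A
t=22: L0/L1/L2 = -/ABEHF/- → run A
t=23: L0/L1/L2 = -/ABEHF/- → run A
t=24: L0/L1/L2 = -/BEHF/- → run B
t=25: L0/L1/L2 = -/BEHF/- → run B
t=26: L0/L1/L2 = -/EHF/- → run E
t=27: L0/L1/L2 = -/EHF/- → run E
t=28: L0/L1/L2 = -/EHF/- → run E
t=29: L0/L1/L2 = -/HF/- → run H
t=30: L0/L1/L2 = -/HF/- → run H
t=31: L0/L1/L2 = -/HF/- → run H
t=32: L0/L1/L2 = -/F/- → run F
t=33: L0/L1/L2 = -/F/- → run F
t=34: L0/L1/L2 = -/F/- → run F
t=35: (idle)
t=36: (idle)
t=37: (idle)
t=38: (idle)
t=39: (idle)
t=40: (idle)
t=41: (idle)
t=42: (idle)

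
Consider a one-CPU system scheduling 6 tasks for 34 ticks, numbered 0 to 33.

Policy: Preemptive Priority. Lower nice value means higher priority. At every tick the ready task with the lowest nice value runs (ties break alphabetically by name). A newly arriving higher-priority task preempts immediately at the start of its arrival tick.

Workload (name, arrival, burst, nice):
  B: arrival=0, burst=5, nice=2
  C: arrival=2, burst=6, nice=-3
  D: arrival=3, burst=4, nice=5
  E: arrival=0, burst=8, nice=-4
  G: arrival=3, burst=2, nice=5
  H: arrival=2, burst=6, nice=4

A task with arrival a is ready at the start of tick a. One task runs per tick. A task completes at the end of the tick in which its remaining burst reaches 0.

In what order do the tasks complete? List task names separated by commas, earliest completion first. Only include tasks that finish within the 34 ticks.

t=0: ready={B,E} → run E
t=1: ready={B,E} → run E
t=2: ready={B,C,E,H} → run E
t=3: ready={B,C,D,E,G,H} → run E
t=4: ready={B,C,D,E,G,H} → run E
t=5: ready={B,C,D,E,G,H} → run E
t=6: ready={B,C,D,E,G,H} → run E
t=7: ready={B,C,D,E,G,H} → run E
t=8: ready={B,C,D,G,H} → run C
t=9: ready={B,C,D,G,H} → run C
t=10: ready={B,C,D,G,H} → run C
t=11: ready={B,C,D,G,H} → run C
t=12: ready={B,C,D,G,H} → run C
t=13: ready={B,C,D,G,H} → run C
t=14: ready={B,D,G,H} → run B
t=15: ready={B,D,G,H} → run B
t=16: ready={B,D,G,H} → run B
t=17: ready={B,D,G,H} → run B
t=18: ready={B,D,G,H} → run B
t=19: ready={D,G,H} → run H
t=20: ready={D,G,H} → run H
t=21: ready={D,G,H} → run H
t=22: ready={D,G,H} → run H
t=23: ready={D,G,H} → run H
t=24: ready={D,G,H} → run H
t=25: ready={D,G} → run D
t=26: ready={D,G} → run D
t=27: ready={D,G} → run D
t=28: ready={D,G} → run D
t=29: ready={G} → run G
t=30: ready={G} → run G
t=31: (idle)
t=32: (idle)
t=33: (idle)

completion order = E, C, B, H, D, G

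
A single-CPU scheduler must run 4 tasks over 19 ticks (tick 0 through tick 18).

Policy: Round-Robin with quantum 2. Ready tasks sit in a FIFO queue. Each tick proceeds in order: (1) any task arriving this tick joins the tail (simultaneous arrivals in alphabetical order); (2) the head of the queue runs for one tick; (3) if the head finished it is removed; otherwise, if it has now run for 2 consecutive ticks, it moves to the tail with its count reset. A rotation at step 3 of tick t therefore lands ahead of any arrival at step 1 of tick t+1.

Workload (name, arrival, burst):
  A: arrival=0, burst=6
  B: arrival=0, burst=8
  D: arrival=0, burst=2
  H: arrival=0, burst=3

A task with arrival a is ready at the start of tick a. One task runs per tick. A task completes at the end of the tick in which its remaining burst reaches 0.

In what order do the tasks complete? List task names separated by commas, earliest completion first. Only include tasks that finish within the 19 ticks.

completion order = D, H, A, B

t=0: queue=[A,B,D,H] q_used=0 → run A
t=1: queue=[A,B,D,H] q_used=1 → run A
t=2: queue=[B,D,H,A] q_used=0 → run B
t=3: queue=[B,D,H,A] q_used=1 → run B
t=4: queue=[D,H,A,B] q_used=0 → run D
t=5: queue=[D,H,A,B] q_used=1 → run D
t=6: queue=[H,A,B] q_used=0 → run H
t=7: queue=[H,A,B] q_used=1 → run H
t=8: queue=[A,B,H] q_used=0 → run A
t=9: queue=[A,B,H] q_used=1 → run A
t=10: queue=[B,H,A] q_used=0 → run B
t=11: queue=[B,H,A] q_used=1 → run B
t=12: queue=[H,A,B] q_used=0 → run H
t=13: queue=[A,B] q_used=0 → run A
t=14: queue=[A,B] q_used=1 → run A
t=15: queue=[B] q_used=0 → run B
t=16: queue=[B] q_used=1 → run B
t=17: queue=[B] q_used=0 → run B
t=18: queue=[B] q_used=1 → run B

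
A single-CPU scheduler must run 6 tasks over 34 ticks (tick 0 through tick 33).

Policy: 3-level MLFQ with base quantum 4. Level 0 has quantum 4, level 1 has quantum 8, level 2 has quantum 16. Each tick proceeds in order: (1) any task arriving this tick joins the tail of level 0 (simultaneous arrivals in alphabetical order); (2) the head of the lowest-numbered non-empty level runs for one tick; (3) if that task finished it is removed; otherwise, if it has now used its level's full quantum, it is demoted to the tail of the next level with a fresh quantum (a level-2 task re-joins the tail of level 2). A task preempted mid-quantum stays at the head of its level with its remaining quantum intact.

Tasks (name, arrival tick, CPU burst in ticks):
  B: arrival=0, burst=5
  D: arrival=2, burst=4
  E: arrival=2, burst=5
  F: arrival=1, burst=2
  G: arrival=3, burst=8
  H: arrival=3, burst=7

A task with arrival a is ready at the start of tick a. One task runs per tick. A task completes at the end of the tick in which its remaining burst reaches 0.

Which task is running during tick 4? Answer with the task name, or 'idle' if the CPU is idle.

t=0: L0/L1/L2 = B/-/- → run B
t=1: L0/L1/L2 = BF/-/- → run B
t=2: L0/L1/L2 = BFDE/-/- → run B
t=3: L0/L1/L2 = BFDEGH/-/- → run B
t=4: L0/L1/L2 = FDEGH/B/- → run F
t=5: L0/L1/L2 = FDEGH/B/- → run F
t=6: L0/L1/L2 = DEGH/B/- → run D
t=7: L0/L1/L2 = DEGH/B/- → run D
t=8: L0/L1/L2 = DEGH/B/- → run D
t=9: L0/L1/L2 = DEGH/B/- → run D
t=10: L0/L1/L2 = EGH/B/- → run E
t=11: L0/L1/L2 = EGH/B/- → run E
t=12: L0/L1/L2 = EGH/B/- → run E
t=13: L0/L1/L2 = EGH/B/- → run E
t=14: L0/L1/L2 = GH/BE/- → run G
t=15: L0/L1/L2 = GH/BE/- → run G
t=16: L0/L1/L2 = GH/BE/- → run G
t=17: L0/L1/L2 = GH/BE/- → run G
t=18: L0/L1/L2 = H/BEG/- → run H
t=19: L0/L1/L2 = H/BEG/- → run H
t=20: L0/L1/L2 = H/BEG/- → run H
t=21: L0/L1/L2 = H/BEG/- → run H
t=22: L0/L1/L2 = -/BEGH/- → run B
t=23: L0/L1/L2 = -/EGH/- → run E
t=24: L0/L1/L2 = -/GH/- → run G
t=25: L0/L1/L2 = -/GH/- → run G
t=26: L0/L1/L2 = -/GH/- → run G
t=27: L0/L1/L2 = -/GH/- → run G
t=28: L0/L1/L2 = -/H/- → run H
t=29: L0/L1/L2 = -/H/- → run H
t=30: L0/L1/L2 = -/H/- → run H
t=31: (idle)
t=32: (idle)
t=33: (idle)

running at tick 4 = F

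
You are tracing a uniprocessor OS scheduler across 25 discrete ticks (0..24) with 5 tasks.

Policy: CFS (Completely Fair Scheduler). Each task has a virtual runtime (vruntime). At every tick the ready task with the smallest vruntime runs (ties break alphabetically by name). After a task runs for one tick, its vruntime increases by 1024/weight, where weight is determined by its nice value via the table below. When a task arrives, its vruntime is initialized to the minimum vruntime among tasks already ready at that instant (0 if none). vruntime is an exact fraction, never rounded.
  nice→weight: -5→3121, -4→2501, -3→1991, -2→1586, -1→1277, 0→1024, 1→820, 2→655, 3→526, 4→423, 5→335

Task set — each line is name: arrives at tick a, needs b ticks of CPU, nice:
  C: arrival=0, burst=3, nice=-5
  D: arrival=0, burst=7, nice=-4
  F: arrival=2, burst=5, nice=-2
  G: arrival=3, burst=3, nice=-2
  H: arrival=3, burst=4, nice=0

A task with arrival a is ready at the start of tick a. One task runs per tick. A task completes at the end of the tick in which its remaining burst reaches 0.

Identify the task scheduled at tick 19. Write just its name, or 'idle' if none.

t=0: vr[C=0 D=0] → run C
t=1: vr[C=1024/3121 D=0] → run D
t=2: vr[C=1024/3121 D=1024/2501 F=1024/3121] → run C
t=3: vr[C=2048/3121 D=1024/2501 F=1024/3121 G=1024/3121 H=1024/3121] → run F
t=4: vr[C=2048/3121 D=1024/2501 F=2409984/2474953 G=1024/3121 H=1024/3121] → run G
t=5: vr[C=2048/3121 D=1024/2501 F=2409984/2474953 G=2409984/2474953 H=1024/3121] → run H
t=6: vr[C=2048/3121 D=1024/2501 F=2409984/2474953 G=2409984/2474953 H=4145/3121] → run D
t=7: vr[C=2048/3121 D=2048/2501 F=2409984/2474953 G=2409984/2474953 H=4145/3121] → run C
t=8: vr[D=2048/2501 F=2409984/2474953 G=2409984/2474953 H=4145/3121] → run D
t=9: vr[D=3072/2501 F=2409984/2474953 G=2409984/2474953 H=4145/3121] → run F
t=10: vr[D=3072/2501 F=4007936/2474953 G=2409984/2474953 H=4145/3121] → run G
t=11: vr[D=3072/2501 F=4007936/2474953 G=4007936/2474953 H=4145/3121] → run D
t=12: vr[D=4096/2501 F=4007936/2474953 G=4007936/2474953 H=4145/3121] → run H
t=13: vr[D=4096/2501 F=4007936/2474953 G=4007936/2474953 H=7266/3121] → run F
t=14: vr[D=4096/2501 F=5605888/2474953 G=4007936/2474953 H=7266/3121] → run G
t=15: vr[D=4096/2501 F=5605888/2474953 H=7266/3121] → run D
t=16: vr[D=5120/2501 F=5605888/2474953 H=7266/3121] → run D
t=17: vr[D=6144/2501 F=5605888/2474953 H=7266/3121] → run F
t=18: vr[D=6144/2501 F=7203840/2474953 H=7266/3121] → run H
t=19: vr[D=6144/2501 F=7203840/2474953 H=10387/3121] → run D
t=20: vr[F=7203840/2474953 H=10387/3121] → run F
t=21: vr[H=10387/3121] → run H
t=22: (idle)
t=23: (idle)
t=24: (idle)

running at tick 19 = D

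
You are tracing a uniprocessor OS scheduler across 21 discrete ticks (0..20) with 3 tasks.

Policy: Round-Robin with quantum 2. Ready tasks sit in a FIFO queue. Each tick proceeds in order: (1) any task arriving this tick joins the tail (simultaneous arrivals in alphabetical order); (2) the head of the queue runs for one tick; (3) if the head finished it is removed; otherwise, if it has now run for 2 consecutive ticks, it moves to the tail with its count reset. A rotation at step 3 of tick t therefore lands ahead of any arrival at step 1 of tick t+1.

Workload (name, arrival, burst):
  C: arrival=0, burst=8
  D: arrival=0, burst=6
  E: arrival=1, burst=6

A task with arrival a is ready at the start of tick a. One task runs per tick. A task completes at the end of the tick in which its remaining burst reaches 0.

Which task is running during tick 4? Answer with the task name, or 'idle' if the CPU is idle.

running at tick 4 = E

t=0: queue=[C,D] q_used=0 → run C
t=1: queue=[C,D,E] q_used=1 → run C
t=2: queue=[D,E,C] q_used=0 → run D
t=3: queue=[D,E,C] q_used=1 → run D
t=4: queue=[E,C,D] q_used=0 → run E
t=5: queue=[E,C,D] q_used=1 → run E
t=6: queue=[C,D,E] q_used=0 → run C
t=7: queue=[C,D,E] q_used=1 → run C
t=8: queue=[D,E,C] q_used=0 → run D
t=9: queue=[D,E,C] q_used=1 → run D
t=10: queue=[E,C,D] q_used=0 → run E
t=11: queue=[E,C,D] q_used=1 → run E
t=12: queue=[C,D,E] q_used=0 → run C
t=13: queue=[C,D,E] q_used=1 → run C
t=14: queue=[D,E,C] q_used=0 → run D
t=15: queue=[D,E,C] q_used=1 → run D
t=16: queue=[E,C] q_used=0 → run E
t=17: queue=[E,C] q_used=1 → run E
t=18: queue=[C] q_used=0 → run C
t=19: queue=[C] q_used=1 → run C
t=20: (idle)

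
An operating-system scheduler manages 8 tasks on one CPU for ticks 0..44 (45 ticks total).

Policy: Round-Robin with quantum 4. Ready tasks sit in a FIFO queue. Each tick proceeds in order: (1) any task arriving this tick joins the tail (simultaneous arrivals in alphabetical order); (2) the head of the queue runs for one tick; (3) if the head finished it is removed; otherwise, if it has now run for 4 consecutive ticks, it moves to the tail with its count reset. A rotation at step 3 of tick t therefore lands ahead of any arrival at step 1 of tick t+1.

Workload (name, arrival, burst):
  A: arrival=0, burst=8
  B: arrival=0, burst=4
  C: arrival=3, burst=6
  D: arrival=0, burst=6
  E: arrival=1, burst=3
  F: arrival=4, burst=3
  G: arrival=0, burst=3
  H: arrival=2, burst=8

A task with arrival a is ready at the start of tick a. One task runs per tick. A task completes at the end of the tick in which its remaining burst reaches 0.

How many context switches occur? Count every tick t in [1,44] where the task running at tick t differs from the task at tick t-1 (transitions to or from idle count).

t=0: queue=[A,B,D,G] q_used=0 → run A
t=1: queue=[A,B,D,G,E] q_used=1 → run A
t=2: queue=[A,B,D,G,E,H] q_used=2 → run A
t=3: queue=[A,B,D,G,E,H,C] q_used=3 → run A
t=4: queue=[B,D,G,E,H,C,A,F] q_used=0 → run B
t=5: queue=[B,D,G,E,H,C,A,F] q_used=1 → run B
t=6: queue=[B,D,G,E,H,C,A,F] q_used=2 → run B
t=7: queue=[B,D,G,E,H,C,A,F] q_used=3 → run B
t=8: queue=[D,G,E,H,C,A,F] q_used=0 → run D
t=9: queue=[D,G,E,H,C,A,F] q_used=1 → run D
t=10: queue=[D,G,E,H,C,A,F] q_used=2 → run D
t=11: queue=[D,G,E,H,C,A,F] q_used=3 → run D
t=12: queue=[G,E,H,C,A,F,D] q_used=0 → run G
t=13: queue=[G,E,H,C,A,F,D] q_used=1 → run G
t=14: queue=[G,E,H,C,A,F,D] q_used=2 → run G
t=15: queue=[E,H,C,A,F,D] q_used=0 → run E
t=16: queue=[E,H,C,A,F,D] q_used=1 → run E
t=17: queue=[E,H,C,A,F,D] q_used=2 → run E
t=18: queue=[H,C,A,F,D] q_used=0 → run H
t=19: queue=[H,C,A,F,D] q_used=1 → run H
t=20: queue=[H,C,A,F,D] q_used=2 → run H
t=21: queue=[H,C,A,F,D] q_used=3 → run H
t=22: queue=[C,A,F,D,H] q_used=0 → run C
t=23: queue=[C,A,F,D,H] q_used=1 → run C
t=24: queue=[C,A,F,D,H] q_used=2 → run C
t=25: queue=[C,A,F,D,H] q_used=3 → run C
t=26: queue=[A,F,D,H,C] q_used=0 → run A
t=27: queue=[A,F,D,H,C] q_used=1 → run A
t=28: queue=[A,F,D,H,C] q_used=2 → run A
t=29: queue=[A,F,D,H,C] q_used=3 → run A
t=30: queue=[F,D,H,C] q_used=0 → run F
t=31: queue=[F,D,H,C] q_used=1 → run F
t=32: queue=[F,D,H,C] q_used=2 → run F
t=33: queue=[D,H,C] q_used=0 → run D
t=34: queue=[D,H,C] q_used=1 → run D
t=35: queue=[H,C] q_used=0 → run H
t=36: queue=[H,C] q_used=1 → run H
t=37: queue=[H,C] q_used=2 → run H
t=38: queue=[H,C] q_used=3 → run H
t=39: queue=[C] q_used=0 → run C
t=40: queue=[C] q_used=1 → run C
t=41: (idle)
t=42: (idle)
t=43: (idle)
t=44: (idle)

context switches = 12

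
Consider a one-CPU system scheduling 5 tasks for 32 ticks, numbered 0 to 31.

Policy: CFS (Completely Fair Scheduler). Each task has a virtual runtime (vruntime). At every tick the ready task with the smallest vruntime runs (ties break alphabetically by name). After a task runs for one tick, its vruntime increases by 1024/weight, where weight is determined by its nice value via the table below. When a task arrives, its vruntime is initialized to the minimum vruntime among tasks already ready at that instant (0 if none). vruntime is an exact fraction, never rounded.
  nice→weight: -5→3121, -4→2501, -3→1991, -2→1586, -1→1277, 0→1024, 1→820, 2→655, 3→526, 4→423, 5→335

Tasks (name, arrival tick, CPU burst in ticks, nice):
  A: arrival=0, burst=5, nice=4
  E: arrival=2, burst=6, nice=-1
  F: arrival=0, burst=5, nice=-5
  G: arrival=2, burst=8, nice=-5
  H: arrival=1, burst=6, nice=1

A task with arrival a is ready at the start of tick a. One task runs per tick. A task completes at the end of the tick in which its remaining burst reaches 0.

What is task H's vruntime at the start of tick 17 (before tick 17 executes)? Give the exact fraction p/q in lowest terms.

t=0: vr[A=0 F=0] → run A
t=1: vr[A=1024/423 F=0 H=0] → run F
t=2: vr[A=1024/423 E=0 F=1024/3121 G=0 H=0] → run E
t=3: vr[A=1024/423 E=1024/1277 F=1024/3121 G=0 H=0] → run G
t=4: vr[A=1024/423 E=1024/1277 F=1024/3121 G=1024/3121 H=0] → run H
t=5: vr[A=1024/423 E=1024/1277 F=1024/3121 G=1024/3121 H=256/205] → run F
t=6: vr[A=1024/423 E=1024/1277 F=2048/3121 G=1024/3121 H=256/205] → run G
t=7: vr[A=1024/423 E=1024/1277 F=2048/3121 G=2048/3121 H=256/205] → run F
t=8: vr[A=1024/423 E=1024/1277 F=3072/3121 G=2048/3121 H=256/205] → run G
t=9: vr[A=1024/423 E=1024/1277 F=3072/3121 G=3072/3121 H=256/205] → run E
t=10: vr[A=1024/423 E=2048/1277 F=3072/3121 G=3072/3121 H=256/205] → run F
t=11: vr[A=1024/423 E=2048/1277 F=4096/3121 G=3072/3121 H=256/205] → run G
t=12: vr[A=1024/423 E=2048/1277 F=4096/3121 G=4096/3121 H=256/205] → run H
t=13: vr[A=1024/423 E=2048/1277 F=4096/3121 G=4096/3121 H=512/205] → run F
t=14: vr[A=1024/423 E=2048/1277 G=4096/3121 H=512/205] → run G
t=15: vr[A=1024/423 E=2048/1277 G=5120/3121 H=512/205] → run E
t=16: vr[A=1024/423 E=3072/1277 G=5120/3121 H=512/205] → run G
t=17: vr[A=1024/423 E=3072/1277 G=6144/3121 H=512/205] → run G
t=18: vr[A=1024/423 E=3072/1277 G=7168/3121 H=512/205] → run G
t=19: vr[A=1024/423 E=3072/1277 H=512/205] → run E
t=20: vr[A=1024/423 E=4096/1277 H=512/205] → run A
t=21: vr[A=2048/423 E=4096/1277 H=512/205] → run H
t=22: vr[A=2048/423 E=4096/1277 H=768/205] → run E
t=23: vr[A=2048/423 E=5120/1277 H=768/205] → run H
t=24: vr[A=2048/423 E=5120/1277 H=1024/205] → run E
t=25: vr[A=2048/423 H=1024/205] → run A
t=26: vr[A=1024/141 H=1024/205] → run H
t=27: vr[A=1024/141 H=256/41] → run H
t=28: vr[A=1024/141] → run A
t=29: vr[A=4096/423] → run A
t=30: (idle)
t=31: (idle)

vruntime(H, start of tick 17) = 512/205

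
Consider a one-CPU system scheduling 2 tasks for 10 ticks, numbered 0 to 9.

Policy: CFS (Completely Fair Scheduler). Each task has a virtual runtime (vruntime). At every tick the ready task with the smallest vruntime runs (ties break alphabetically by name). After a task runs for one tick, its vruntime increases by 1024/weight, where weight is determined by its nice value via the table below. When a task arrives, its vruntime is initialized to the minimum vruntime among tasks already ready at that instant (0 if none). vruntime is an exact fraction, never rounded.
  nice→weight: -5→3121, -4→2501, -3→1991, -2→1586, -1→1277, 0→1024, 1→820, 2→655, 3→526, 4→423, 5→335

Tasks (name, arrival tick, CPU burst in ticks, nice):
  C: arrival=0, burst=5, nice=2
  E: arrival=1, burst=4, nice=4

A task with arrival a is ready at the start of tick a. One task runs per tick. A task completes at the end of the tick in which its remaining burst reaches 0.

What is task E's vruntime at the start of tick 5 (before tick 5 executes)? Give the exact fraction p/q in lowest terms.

t=0: vr[C=0] → run C
t=1: vr[C=1024/655 E=1024/655] → run C
t=2: vr[C=2048/655 E=1024/655] → run E
t=3: vr[C=2048/655 E=1103872/277065] → run C
t=4: vr[C=3072/655 E=1103872/277065] → run E
t=5: vr[C=3072/655 E=1774592/277065] → run C
t=6: vr[C=4096/655 E=1774592/277065] → run C
t=7: vr[E=1774592/277065] → run E
t=8: vr[E=815104/92355] → run E
t=9: (idle)

vruntime(E, start of tick 5) = 1774592/277065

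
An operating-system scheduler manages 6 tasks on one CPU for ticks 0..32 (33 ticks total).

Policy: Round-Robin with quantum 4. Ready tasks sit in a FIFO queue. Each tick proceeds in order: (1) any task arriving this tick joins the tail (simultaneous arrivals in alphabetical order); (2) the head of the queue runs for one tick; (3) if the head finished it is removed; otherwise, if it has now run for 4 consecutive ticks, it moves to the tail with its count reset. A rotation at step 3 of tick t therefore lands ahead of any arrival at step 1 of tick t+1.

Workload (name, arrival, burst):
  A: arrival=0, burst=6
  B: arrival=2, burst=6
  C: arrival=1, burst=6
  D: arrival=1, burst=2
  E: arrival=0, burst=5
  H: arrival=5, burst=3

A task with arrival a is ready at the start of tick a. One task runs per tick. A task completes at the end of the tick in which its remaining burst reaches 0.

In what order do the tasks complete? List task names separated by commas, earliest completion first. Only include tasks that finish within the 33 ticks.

completion order = D, A, H, E, C, B

t=0: queue=[A,E] q_used=0 → run A
t=1: queue=[A,E,C,D] q_used=1 → run A
t=2: queue=[A,E,C,D,B] q_used=2 → run A
t=3: queue=[A,E,C,D,B] q_used=3 → run A
t=4: queue=[E,C,D,B,A] q_used=0 → run E
t=5: queue=[E,C,D,B,A,H] q_used=1 → run E
t=6: queue=[E,C,D,B,A,H] q_used=2 → run E
t=7: queue=[E,C,D,B,A,H] q_used=3 → run E
t=8: queue=[C,D,B,A,H,E] q_used=0 → run C
t=9: queue=[C,D,B,A,H,E] q_used=1 → run C
t=10: queue=[C,D,B,A,H,E] q_used=2 → run C
t=11: queue=[C,D,B,A,H,E] q_used=3 → run C
t=12: queue=[D,B,A,H,E,C] q_used=0 → run D
t=13: queue=[D,B,A,H,E,C] q_used=1 → run D
t=14: queue=[B,A,H,E,C] q_used=0 → run B
t=15: queue=[B,A,H,E,C] q_used=1 → run B
t=16: queue=[B,A,H,E,C] q_used=2 → run B
t=17: queue=[B,A,H,E,C] q_used=3 → run B
t=18: queue=[A,H,E,C,B] q_used=0 → run A
t=19: queue=[A,H,E,C,B] q_used=1 → run A
t=20: queue=[H,E,C,B] q_used=0 → run H
t=21: queue=[H,E,C,B] q_used=1 → run H
t=22: queue=[H,E,C,B] q_used=2 → run H
t=23: queue=[E,C,B] q_used=0 → run E
t=24: queue=[C,B] q_used=0 → run C
t=25: queue=[C,B] q_used=1 → run C
t=26: queue=[B] q_used=0 → run B
t=27: queue=[B] q_used=1 → run B
t=28: (idle)
t=29: (idle)
t=30: (idle)
t=31: (idle)
t=32: (idle)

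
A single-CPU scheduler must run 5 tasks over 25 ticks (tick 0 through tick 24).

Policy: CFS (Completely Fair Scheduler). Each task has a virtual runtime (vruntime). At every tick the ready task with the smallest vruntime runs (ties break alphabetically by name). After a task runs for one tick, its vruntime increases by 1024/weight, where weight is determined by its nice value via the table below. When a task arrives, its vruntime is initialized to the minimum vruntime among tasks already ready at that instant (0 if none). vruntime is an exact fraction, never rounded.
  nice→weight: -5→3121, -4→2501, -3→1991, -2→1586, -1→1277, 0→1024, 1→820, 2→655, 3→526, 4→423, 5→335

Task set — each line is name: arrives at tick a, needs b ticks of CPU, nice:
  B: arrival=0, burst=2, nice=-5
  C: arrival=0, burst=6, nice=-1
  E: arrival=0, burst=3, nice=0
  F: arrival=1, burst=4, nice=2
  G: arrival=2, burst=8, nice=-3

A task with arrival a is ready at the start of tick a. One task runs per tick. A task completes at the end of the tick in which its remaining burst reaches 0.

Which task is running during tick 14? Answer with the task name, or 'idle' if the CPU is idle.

t=0: vr[B=0 C=0 E=0] → run B
t=1: vr[B=1024/3121 C=0 E=0 F=0] → run C
t=2: vr[B=1024/3121 C=1024/1277 E=0 F=0 G=0] → run E
t=3: vr[B=1024/3121 C=1024/1277 E=1 F=0 G=0] → run F
t=4: vr[B=1024/3121 C=1024/1277 E=1 F=1024/655 G=0] → run G
t=5: vr[B=1024/3121 C=1024/1277 E=1 F=1024/655 G=1024/1991] → run B
t=6: vr[C=1024/1277 E=1 F=1024/655 G=1024/1991] → run G
t=7: vr[C=1024/1277 E=1 F=1024/655 G=2048/1991] → run C
t=8: vr[C=2048/1277 E=1 F=1024/655 G=2048/1991] → run E
t=9: vr[C=2048/1277 E=2 F=1024/655 G=2048/1991] → run G
t=10: vr[C=2048/1277 E=2 F=1024/655 G=3072/1991] → run G
t=11: vr[C=2048/1277 E=2 F=1024/655 G=4096/1991] → run F
t=12: vr[C=2048/1277 E=2 F=2048/655 G=4096/1991] → run C
t=13: vr[C=3072/1277 E=2 F=2048/655 G=4096/1991] → run E
t=14: vr[C=3072/1277 F=2048/655 G=4096/1991] → run G
t=15: vr[C=3072/1277 F=2048/655 G=5120/1991] → run C
t=16: vr[C=4096/1277 F=2048/655 G=5120/1991] → run G
t=17: vr[C=4096/1277 F=2048/655 G=6144/1991] → run G
t=18: vr[C=4096/1277 F=2048/655 G=7168/1991] → run F
t=19: vr[C=4096/1277 F=3072/655 G=7168/1991] → run C
t=20: vr[C=5120/1277 F=3072/655 G=7168/1991] → run G
t=21: vr[C=5120/1277 F=3072/655] → run C
t=22: vr[F=3072/655] → run F
t=23: (idle)
t=24: (idle)

running at tick 14 = G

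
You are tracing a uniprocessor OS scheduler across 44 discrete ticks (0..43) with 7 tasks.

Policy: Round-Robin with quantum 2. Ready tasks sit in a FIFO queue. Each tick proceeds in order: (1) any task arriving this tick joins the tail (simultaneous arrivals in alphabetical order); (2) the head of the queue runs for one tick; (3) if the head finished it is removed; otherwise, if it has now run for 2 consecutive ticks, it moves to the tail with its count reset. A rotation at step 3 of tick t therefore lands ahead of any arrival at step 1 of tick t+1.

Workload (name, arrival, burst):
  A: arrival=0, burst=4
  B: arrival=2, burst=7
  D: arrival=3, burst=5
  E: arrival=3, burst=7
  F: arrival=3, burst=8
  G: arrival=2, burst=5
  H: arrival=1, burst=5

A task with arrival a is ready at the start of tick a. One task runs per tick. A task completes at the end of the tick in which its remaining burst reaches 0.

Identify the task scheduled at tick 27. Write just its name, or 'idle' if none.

running at tick 27 = F

t=0: queue=[A] q_used=0 → run A
t=1: queue=[A,H] q_used=1 → run A
t=2: queue=[H,A,B,G] q_used=0 → run H
t=3: queue=[H,A,B,G,D,E,F] q_used=1 → run H
t=4: queue=[A,B,G,D,E,F,H] q_used=0 → run A
t=5: queue=[A,B,G,D,E,F,H] q_used=1 → run A
t=6: queue=[B,G,D,E,F,H] q_used=0 → run B
t=7: queue=[B,G,D,E,F,H] q_used=1 → run B
t=8: queue=[G,D,E,F,H,B] q_used=0 → run G
t=9: queue=[G,D,E,F,H,B] q_used=1 → run G
t=10: queue=[D,E,F,H,B,G] q_used=0 → run D
t=11: queue=[D,E,F,H,B,G] q_used=1 → run D
t=12: queue=[E,F,H,B,G,D] q_used=0 → run E
t=13: queue=[E,F,H,B,G,D] q_used=1 → run E
t=14: queue=[F,H,B,G,D,E] q_used=0 → run F
t=15: queue=[F,H,B,G,D,E] q_used=1 → run F
t=16: queue=[H,B,G,D,E,F] q_used=0 → run H
t=17: queue=[H,B,G,D,E,F] q_used=1 → run H
t=18: queue=[B,G,D,E,F,H] q_used=0 → run B
t=19: queue=[B,G,D,E,F,H] q_used=1 → run B
t=20: queue=[G,D,E,F,H,B] q_used=0 → run G
t=21: queue=[G,D,E,F,H,B] q_used=1 → run G
t=22: queue=[D,E,F,H,B,G] q_used=0 → run D
t=23: queue=[D,E,F,H,B,G] q_used=1 → run D
t=24: queue=[E,F,H,B,G,D] q_used=0 → run E
t=25: queue=[E,F,H,B,G,D] q_used=1 → run E
t=26: queue=[F,H,B,G,D,E] q_used=0 → run F
t=27: queue=[F,H,B,G,D,E] q_used=1 → run F
t=28: queue=[H,B,G,D,E,F] q_used=0 → run H
t=29: queue=[B,G,D,E,F] q_used=0 → run B
t=30: queue=[B,G,D,E,F] q_used=1 → run B
t=31: queue=[G,D,E,F,B] q_used=0 → run G
t=32: queue=[D,E,F,B] q_used=0 → run D
t=33: queue=[E,F,B] q_used=0 → run E
t=34: queue=[E,F,B] q_used=1 → run E
t=35: queue=[F,B,E] q_used=0 → run F
t=36: queue=[F,B,E] q_used=1 → run F
t=37: queue=[B,E,F] q_used=0 → run B
t=38: queue=[E,F] q_used=0 → run E
t=39: queue=[F] q_used=0 → run F
t=40: queue=[F] q_used=1 → run F
t=41: (idle)
t=42: (idle)
t=43: (idle)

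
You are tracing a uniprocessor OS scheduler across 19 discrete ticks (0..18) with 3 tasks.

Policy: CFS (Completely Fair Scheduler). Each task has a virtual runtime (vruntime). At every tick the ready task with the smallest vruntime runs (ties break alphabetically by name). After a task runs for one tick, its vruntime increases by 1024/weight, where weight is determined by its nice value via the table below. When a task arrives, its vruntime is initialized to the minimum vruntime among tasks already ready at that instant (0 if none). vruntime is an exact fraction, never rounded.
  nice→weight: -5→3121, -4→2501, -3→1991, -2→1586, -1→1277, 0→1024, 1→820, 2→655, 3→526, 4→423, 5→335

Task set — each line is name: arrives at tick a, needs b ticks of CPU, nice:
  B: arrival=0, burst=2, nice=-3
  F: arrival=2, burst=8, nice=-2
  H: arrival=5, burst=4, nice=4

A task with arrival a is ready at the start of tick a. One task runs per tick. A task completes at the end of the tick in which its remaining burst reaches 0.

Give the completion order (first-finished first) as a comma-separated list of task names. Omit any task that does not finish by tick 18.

completion order = B, F, H

t=0: vr[B=0] → run B
t=1: vr[B=1024/1991] → run B
t=2: vr[F=0] → run F
t=3: vr[F=512/793] → run F
t=4: vr[F=1024/793] → run F
t=5: vr[F=1536/793 H=1536/793] → run F
t=6: vr[F=2048/793 H=1536/793] → run H
t=7: vr[F=2048/793 H=1461760/335439] → run F
t=8: vr[F=2560/793 H=1461760/335439] → run F
t=9: vr[F=3072/793 H=1461760/335439] → run F
t=10: vr[F=3584/793 H=1461760/335439] → run H
t=11: vr[F=3584/793 H=2273792/335439] → run F
t=12: vr[H=2273792/335439] → run H
t=13: vr[H=1028608/111813] → run H
t=14: (idle)
t=15: (idle)
t=16: (idle)
t=17: (idle)
t=18: (idle)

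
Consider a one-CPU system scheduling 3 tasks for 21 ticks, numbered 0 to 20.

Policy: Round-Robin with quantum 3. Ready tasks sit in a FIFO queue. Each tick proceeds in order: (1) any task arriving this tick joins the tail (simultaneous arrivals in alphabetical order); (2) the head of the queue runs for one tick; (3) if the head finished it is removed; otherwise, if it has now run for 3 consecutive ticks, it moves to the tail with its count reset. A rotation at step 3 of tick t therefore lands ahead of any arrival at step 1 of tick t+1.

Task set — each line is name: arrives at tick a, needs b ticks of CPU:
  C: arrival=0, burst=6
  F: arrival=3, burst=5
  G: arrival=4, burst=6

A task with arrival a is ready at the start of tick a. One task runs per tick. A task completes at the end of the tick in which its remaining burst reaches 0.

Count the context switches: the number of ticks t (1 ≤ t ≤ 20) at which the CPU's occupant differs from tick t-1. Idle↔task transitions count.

context switches = 5

t=0: queue=[C] q_used=0 → run C
t=1: queue=[C] q_used=1 → run C
t=2: queue=[C] q_used=2 → run C
t=3: queue=[C,F] q_used=0 → run C
t=4: queue=[C,F,G] q_used=1 → run C
t=5: queue=[C,F,G] q_used=2 → run C
t=6: queue=[F,G] q_used=0 → run F
t=7: queue=[F,G] q_used=1 → run F
t=8: queue=[F,G] q_used=2 → run F
t=9: queue=[G,F] q_used=0 → run G
t=10: queue=[G,F] q_used=1 → run G
t=11: queue=[G,F] q_used=2 → run G
t=12: queue=[F,G] q_used=0 → run F
t=13: queue=[F,G] q_used=1 → run F
t=14: queue=[G] q_used=0 → run G
t=15: queue=[G] q_used=1 → run G
t=16: queue=[G] q_used=2 → run G
t=17: (idle)
t=18: (idle)
t=19: (idle)
t=20: (idle)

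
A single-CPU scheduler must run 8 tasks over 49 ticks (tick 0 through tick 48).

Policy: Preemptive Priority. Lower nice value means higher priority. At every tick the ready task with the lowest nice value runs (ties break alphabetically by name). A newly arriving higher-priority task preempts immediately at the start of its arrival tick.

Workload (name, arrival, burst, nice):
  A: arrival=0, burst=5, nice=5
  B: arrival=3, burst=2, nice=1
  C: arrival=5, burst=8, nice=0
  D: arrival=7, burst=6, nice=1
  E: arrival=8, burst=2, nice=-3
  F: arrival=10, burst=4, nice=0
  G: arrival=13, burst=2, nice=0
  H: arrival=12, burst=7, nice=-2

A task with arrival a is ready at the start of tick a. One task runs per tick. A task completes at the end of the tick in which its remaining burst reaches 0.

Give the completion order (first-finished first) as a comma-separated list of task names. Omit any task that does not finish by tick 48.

t=0: ready={A} → run A
t=1: ready={A} → run A
t=2: ready={A} → run A
t=3: ready={A,B} → run B
t=4: ready={A,B} → run B
t=5: ready={A,C} → run C
t=6: ready={A,C} → run C
t=7: ready={A,C,D} → run C
t=8: ready={A,C,D,E} → run E
t=9: ready={A,C,D,E} → run E
t=10: ready={A,C,D,F} → run C
t=11: ready={A,C,D,F} → run C
t=12: ready={A,C,D,F,H} → run H
t=13: ready={A,C,D,F,G,H} → run H
t=14: ready={A,C,D,F,G,H} → run H
t=15: ready={A,C,D,F,G,H} → run H
t=16: ready={A,C,D,F,G,H} → run H
t=17: ready={A,C,D,F,G,H} → run H
t=18: ready={A,C,D,F,G,H} → run H
t=19: ready={A,C,D,F,G} → run C
t=20: ready={A,C,D,F,G} → run C
t=21: ready={A,C,D,F,G} → run C
t=22: ready={A,D,F,G} → run F
t=23: ready={A,D,F,G} → run F
t=24: ready={A,D,F,G} → run F
t=25: ready={A,D,F,G} → run F
t=26: ready={A,D,G} → run G
t=27: ready={A,D,G} → run G
t=28: ready={A,D} → run D
t=29: ready={A,D} → run D
t=30: ready={A,D} → run D
t=31: ready={A,D} → run D
t=32: ready={A,D} → run D
t=33: ready={A,D} → run D
t=34: ready={A} → run A
t=35: ready={A} → run A
t=36: (idle)
t=37: (idle)
t=38: (idle)
t=39: (idle)
t=40: (idle)
t=41: (idle)
t=42: (idle)
t=43: (idle)
t=44: (idle)
t=45: (idle)
t=46: (idle)
t=47: (idle)
t=48: (idle)

completion order = B, E, H, C, F, G, D, A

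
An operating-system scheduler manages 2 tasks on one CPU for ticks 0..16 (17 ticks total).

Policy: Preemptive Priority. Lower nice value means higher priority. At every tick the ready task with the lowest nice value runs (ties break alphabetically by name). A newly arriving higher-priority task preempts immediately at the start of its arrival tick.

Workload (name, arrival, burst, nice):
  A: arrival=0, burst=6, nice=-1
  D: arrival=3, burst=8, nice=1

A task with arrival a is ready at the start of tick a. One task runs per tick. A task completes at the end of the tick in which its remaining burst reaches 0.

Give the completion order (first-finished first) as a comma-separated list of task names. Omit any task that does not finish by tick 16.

completion order = A, D

t=0: ready={A} → run A
t=1: ready={A} → run A
t=2: ready={A} → run A
t=3: ready={A,D} → run A
t=4: ready={A,D} → run A
t=5: ready={A,D} → run A
t=6: ready={D} → run D
t=7: ready={D} → run D
t=8: ready={D} → run D
t=9: ready={D} → run D
t=10: ready={D} → run D
t=11: ready={D} → run D
t=12: ready={D} → run D
t=13: ready={D} → run D
t=14: (idle)
t=15: (idle)
t=16: (idle)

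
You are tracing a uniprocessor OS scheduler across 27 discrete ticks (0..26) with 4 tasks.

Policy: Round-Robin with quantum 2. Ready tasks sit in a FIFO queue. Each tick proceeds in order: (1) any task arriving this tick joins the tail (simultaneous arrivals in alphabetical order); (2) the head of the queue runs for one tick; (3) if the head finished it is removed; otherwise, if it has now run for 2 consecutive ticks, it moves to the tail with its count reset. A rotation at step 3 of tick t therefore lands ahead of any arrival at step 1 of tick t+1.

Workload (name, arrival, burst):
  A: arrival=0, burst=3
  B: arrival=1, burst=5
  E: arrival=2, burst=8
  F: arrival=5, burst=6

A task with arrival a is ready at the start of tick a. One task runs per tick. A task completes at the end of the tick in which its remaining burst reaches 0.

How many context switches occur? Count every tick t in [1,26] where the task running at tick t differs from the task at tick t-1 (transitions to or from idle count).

context switches = 12

t=0: queue=[A] q_used=0 → run A
t=1: queue=[A,B] q_used=1 → run A
t=2: queue=[B,A,E] q_used=0 → run B
t=3: queue=[B,A,E] q_used=1 → run B
t=4: queue=[A,E,B] q_used=0 → run A
t=5: queue=[E,B,F] q_used=0 → run E
t=6: queue=[E,B,F] q_used=1 → run E
t=7: queue=[B,F,E] q_used=0 → run B
t=8: queue=[B,F,E] q_used=1 → run B
t=9: queue=[F,E,B] q_used=0 → run F
t=10: queue=[F,E,B] q_used=1 → run F
t=11: queue=[E,B,F] q_used=0 → run E
t=12: queue=[E,B,F] q_used=1 → run E
t=13: queue=[B,F,E] q_used=0 → run B
t=14: queue=[F,E] q_used=0 → run F
t=15: queue=[F,E] q_used=1 → run F
t=16: queue=[E,F] q_used=0 → run E
t=17: queue=[E,F] q_used=1 → run E
t=18: queue=[F,E] q_used=0 → run F
t=19: queue=[F,E] q_used=1 → run F
t=20: queue=[E] q_used=0 → run E
t=21: queue=[E] q_used=1 → run E
t=22: (idle)
t=23: (idle)
t=24: (idle)
t=25: (idle)
t=26: (idle)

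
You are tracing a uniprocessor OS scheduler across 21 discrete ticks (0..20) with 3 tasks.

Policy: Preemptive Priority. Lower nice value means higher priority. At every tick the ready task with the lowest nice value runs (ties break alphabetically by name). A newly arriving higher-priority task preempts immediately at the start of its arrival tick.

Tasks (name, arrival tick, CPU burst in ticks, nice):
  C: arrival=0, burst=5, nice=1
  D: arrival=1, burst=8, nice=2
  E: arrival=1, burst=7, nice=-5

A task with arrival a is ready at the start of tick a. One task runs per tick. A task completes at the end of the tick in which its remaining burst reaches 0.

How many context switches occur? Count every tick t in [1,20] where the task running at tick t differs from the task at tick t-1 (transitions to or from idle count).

t=0: ready={C} → run C
t=1: ready={C,D,E} → run E
t=2: ready={C,D,E} → run E
t=3: ready={C,D,E} → run E
t=4: ready={C,D,E} → run E
t=5: ready={C,D,E} → run E
t=6: ready={C,D,E} → run E
t=7: ready={C,D,E} → run E
t=8: ready={C,D} → run C
t=9: ready={C,D} → run C
t=10: ready={C,D} → run C
t=11: ready={C,D} → run C
t=12: ready={D} → run D
t=13: ready={D} → run D
t=14: ready={D} → run D
t=15: ready={D} → run D
t=16: ready={D} → run D
t=17: ready={D} → run D
t=18: ready={D} → run D
t=19: ready={D} → run D
t=20: (idle)

context switches = 4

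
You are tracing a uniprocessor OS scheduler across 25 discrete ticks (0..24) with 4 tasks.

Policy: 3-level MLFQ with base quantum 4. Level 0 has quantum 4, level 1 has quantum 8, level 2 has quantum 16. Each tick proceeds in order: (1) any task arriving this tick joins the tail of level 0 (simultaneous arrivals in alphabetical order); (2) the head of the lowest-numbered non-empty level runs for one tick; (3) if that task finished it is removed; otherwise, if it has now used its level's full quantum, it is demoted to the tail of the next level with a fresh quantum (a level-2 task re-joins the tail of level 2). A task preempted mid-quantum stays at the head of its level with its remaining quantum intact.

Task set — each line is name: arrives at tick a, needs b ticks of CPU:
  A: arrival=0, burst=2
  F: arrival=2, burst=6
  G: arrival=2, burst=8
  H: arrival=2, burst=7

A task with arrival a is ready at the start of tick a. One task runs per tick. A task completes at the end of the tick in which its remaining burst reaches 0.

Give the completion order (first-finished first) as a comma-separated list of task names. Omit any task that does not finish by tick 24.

completion order = A, F, G, H

t=0: L0/L1/L2 = A/-/- → run A
t=1: L0/L1/L2 = A/-/- → run A
t=2: L0/L1/L2 = FGH/-/- → run F
t=3: L0/L1/L2 = FGH/-/- → run F
t=4: L0/L1/L2 = FGH/-/- → run F
t=5: L0/L1/L2 = FGH/-/- → run F
t=6: L0/L1/L2 = GH/F/- → run G
t=7: L0/L1/L2 = GH/F/- → run G
t=8: L0/L1/L2 = GH/F/- → run G
t=9: L0/L1/L2 = GH/F/- → run G
t=10: L0/L1/L2 = H/FG/- → run H
t=11: L0/L1/L2 = H/FG/- → run H
t=12: L0/L1/L2 = H/FG/- → run H
t=13: L0/L1/L2 = H/FG/- → run H
t=14: L0/L1/L2 = -/FGH/- → run F
t=15: L0/L1/L2 = -/FGH/- → run F
t=16: L0/L1/L2 = -/GH/- → run G
t=17: L0/L1/L2 = -/GH/- → run G
t=18: L0/L1/L2 = -/GH/- → run G
t=19: L0/L1/L2 = -/GH/- → run G
t=20: L0/L1/L2 = -/H/- → run H
t=21: L0/L1/L2 = -/H/- → run H
t=22: L0/L1/L2 = -/H/- → run H
t=23: (idle)
t=24: (idle)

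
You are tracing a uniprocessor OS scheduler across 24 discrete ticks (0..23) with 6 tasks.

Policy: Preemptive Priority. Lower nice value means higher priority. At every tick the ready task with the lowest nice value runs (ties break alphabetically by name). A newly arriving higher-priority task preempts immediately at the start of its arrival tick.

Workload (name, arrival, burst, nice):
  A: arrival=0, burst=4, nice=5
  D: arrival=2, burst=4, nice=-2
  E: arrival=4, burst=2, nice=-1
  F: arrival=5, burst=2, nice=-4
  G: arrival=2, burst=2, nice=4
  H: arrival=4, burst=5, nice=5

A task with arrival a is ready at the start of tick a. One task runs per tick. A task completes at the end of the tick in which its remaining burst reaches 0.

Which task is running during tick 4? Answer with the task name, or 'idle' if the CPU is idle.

t=0: ready={A} → run A
t=1: ready={A} → run A
t=2: ready={A,D,G} → run D
t=3: ready={A,D,G} → run D
t=4: ready={A,D,E,G,H} → run D
t=5: ready={A,D,E,F,G,H} → run F
t=6: ready={A,D,E,F,G,H} → run F
t=7: ready={A,D,E,G,H} → run D
t=8: ready={A,E,G,H} → run E
t=9: ready={A,E,G,H} → run E
t=10: ready={A,G,H} → run G
t=11: ready={A,G,H} → run G
t=12: ready={A,H} → run A
t=13: ready={A,H} → run A
t=14: ready={H} → run H
t=15: ready={H} → run H
t=16: ready={H} → run H
t=17: ready={H} → run H
t=18: ready={H} → run H
t=19: (idle)
t=20: (idle)
t=21: (idle)
t=22: (idle)
t=23: (idle)

running at tick 4 = D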